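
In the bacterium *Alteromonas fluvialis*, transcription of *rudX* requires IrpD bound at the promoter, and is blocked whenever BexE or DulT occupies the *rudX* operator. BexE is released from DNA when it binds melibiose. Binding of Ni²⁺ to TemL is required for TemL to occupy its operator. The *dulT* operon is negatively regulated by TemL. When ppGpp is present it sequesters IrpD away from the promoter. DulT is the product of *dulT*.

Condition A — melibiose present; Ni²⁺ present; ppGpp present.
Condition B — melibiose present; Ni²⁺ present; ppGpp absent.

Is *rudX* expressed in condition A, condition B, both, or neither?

Condition A:
Melibiose is present, so BexE is inactive.
Ni²⁺ is present, so TemL is active.
With repressor TemL bound, *dulT* is not transcribed.
So DulT is not produced.
ppGpp is present, so IrpD is inactive.
Required activator IrpD is absent, so *rudX* is not transcribed.
→ *rudX* is OFF in A.
Condition B:
Melibiose is present, so BexE is inactive.
Ni²⁺ is present, so TemL is active.
With repressor TemL bound, *dulT* is not transcribed.
So DulT is not produced.
ppGpp is absent, so IrpD is active.
No repressor is bound and IrpD is active, so *rudX* is transcribed.
→ *rudX* is ON in B.

B only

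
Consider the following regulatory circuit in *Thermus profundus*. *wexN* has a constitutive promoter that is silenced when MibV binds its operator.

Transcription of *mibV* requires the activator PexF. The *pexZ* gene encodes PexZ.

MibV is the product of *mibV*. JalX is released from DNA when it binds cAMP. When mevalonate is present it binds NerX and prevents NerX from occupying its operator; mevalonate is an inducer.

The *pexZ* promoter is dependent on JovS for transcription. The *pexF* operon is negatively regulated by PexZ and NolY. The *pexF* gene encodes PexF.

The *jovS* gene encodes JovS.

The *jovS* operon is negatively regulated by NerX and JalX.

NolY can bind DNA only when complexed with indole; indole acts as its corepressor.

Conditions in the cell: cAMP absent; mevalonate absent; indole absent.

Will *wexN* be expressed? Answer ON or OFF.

OFF

Mevalonate is absent, so NerX is active.
cAMP is absent, so JalX is active.
With repressor NerX bound, *jovS* is not transcribed.
So JovS is not produced.
Required activator JovS is absent, so *pexZ* is not transcribed.
So PexZ is not produced.
Indole is absent, so NolY is inactive.
With no repressor bound, *pexF* is transcribed.
So PexF is produced and active.
No repressor is bound and PexF is active, so *mibV* is transcribed.
So MibV is produced and active.
With repressor MibV bound, *wexN* is not transcribed.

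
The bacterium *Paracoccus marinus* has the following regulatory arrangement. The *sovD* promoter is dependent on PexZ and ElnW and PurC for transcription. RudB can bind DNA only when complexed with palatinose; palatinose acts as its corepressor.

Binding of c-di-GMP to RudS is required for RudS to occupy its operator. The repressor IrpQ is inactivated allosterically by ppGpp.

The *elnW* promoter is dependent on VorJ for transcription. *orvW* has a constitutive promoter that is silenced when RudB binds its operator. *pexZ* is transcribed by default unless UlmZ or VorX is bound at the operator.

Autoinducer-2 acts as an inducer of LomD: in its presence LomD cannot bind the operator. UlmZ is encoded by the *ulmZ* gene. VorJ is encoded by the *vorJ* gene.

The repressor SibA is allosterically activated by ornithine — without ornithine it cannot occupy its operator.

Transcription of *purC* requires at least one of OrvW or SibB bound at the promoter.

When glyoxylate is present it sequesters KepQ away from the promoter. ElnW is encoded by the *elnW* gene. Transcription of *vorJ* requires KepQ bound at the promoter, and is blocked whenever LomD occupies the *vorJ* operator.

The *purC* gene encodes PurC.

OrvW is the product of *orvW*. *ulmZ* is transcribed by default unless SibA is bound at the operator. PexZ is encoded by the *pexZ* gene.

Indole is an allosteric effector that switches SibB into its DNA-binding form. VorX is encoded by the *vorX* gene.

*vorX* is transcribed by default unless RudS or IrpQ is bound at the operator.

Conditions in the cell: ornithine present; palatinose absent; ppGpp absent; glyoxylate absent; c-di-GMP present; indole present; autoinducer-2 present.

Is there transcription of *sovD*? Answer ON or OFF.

Ornithine is present, so SibA is active.
With repressor SibA bound, *ulmZ* is not transcribed.
So UlmZ is not produced.
c-di-GMP is present, so RudS is active.
ppGpp is absent, so IrpQ is active.
With repressor RudS bound, *vorX* is not transcribed.
So VorX is not produced.
With no repressor bound, *pexZ* is transcribed.
So PexZ is produced and active.
Autoinducer-2 is present, so LomD is inactive.
Glyoxylate is absent, so KepQ is active.
No repressor is bound and KepQ is active, so *vorJ* is transcribed.
So VorJ is produced and active.
No repressor is bound and VorJ is active, so *elnW* is transcribed.
So ElnW is produced and active.
Palatinose is absent, so RudB is inactive.
With no repressor bound, *orvW* is transcribed.
So OrvW is produced and active.
Indole is present, so SibB is active.
Activator OrvW is present, so *purC* is transcribed.
So PurC is produced and active.
No repressor is bound and PexZ and ElnW and PurC are active, so *sovD* is transcribed.

ON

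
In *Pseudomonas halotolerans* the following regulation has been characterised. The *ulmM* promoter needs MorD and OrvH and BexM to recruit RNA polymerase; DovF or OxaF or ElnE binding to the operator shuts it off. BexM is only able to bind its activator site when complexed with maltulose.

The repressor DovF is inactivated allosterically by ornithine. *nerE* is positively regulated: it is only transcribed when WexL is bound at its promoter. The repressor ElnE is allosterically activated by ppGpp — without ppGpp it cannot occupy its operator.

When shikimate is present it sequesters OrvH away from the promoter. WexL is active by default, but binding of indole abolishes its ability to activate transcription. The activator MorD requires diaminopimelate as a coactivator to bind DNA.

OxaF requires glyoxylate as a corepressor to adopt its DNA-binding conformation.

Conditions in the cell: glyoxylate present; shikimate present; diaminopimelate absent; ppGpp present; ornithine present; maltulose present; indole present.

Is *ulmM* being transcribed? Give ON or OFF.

OFF

Ornithine is present, so DovF is inactive.
Glyoxylate is present, so OxaF is active.
ppGpp is present, so ElnE is active.
Diaminopimelate is absent, so MorD is inactive.
Shikimate is present, so OrvH is inactive.
Maltulose is present, so BexM is active.
With repressor OxaF bound, *ulmM* is not transcribed.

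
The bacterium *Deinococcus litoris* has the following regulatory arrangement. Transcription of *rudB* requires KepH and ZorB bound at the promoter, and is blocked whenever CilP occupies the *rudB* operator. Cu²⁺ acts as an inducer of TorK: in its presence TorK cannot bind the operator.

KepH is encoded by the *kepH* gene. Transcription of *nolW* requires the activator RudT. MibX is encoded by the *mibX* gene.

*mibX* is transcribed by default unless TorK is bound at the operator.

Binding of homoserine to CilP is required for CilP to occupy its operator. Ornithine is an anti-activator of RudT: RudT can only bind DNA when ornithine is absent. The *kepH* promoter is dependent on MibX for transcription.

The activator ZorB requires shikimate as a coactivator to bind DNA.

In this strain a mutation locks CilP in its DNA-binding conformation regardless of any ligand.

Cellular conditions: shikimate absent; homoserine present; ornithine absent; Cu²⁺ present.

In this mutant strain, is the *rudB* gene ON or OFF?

Cu²⁺ is present, so TorK is inactive.
With no repressor bound, *mibX* is transcribed.
So MibX is produced and active.
No repressor is bound and MibX is active, so *kepH* is transcribed.
So KepH is produced and active.
CilP is constitutively active in this strain.
Shikimate is absent, so ZorB is inactive.
With repressor CilP bound, *rudB* is not transcribed.

OFF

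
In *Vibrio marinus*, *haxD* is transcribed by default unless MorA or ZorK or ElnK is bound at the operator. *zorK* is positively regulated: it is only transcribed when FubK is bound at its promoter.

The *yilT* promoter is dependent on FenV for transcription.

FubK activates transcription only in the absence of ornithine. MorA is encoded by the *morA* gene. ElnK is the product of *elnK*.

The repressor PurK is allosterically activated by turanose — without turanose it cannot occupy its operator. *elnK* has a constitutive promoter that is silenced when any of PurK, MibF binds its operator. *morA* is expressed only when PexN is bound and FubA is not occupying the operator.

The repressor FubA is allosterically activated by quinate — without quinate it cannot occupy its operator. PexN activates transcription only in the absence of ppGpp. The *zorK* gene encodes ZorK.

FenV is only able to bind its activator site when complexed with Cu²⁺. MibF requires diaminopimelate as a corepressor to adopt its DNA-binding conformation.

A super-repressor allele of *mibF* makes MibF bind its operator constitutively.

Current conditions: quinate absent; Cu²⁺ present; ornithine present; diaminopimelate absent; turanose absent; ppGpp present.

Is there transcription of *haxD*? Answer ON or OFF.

ppGpp is present, so PexN is inactive.
Quinate is absent, so FubA is inactive.
Required activator PexN is absent, so *morA* is not transcribed.
So MorA is not produced.
Ornithine is present, so FubK is inactive.
Required activator FubK is absent, so *zorK* is not transcribed.
So ZorK is not produced.
Turanose is absent, so PurK is inactive.
MibF is constitutively active in this strain.
With repressor MibF bound, *elnK* is not transcribed.
So ElnK is not produced.
With no repressor bound, *haxD* is transcribed.

ON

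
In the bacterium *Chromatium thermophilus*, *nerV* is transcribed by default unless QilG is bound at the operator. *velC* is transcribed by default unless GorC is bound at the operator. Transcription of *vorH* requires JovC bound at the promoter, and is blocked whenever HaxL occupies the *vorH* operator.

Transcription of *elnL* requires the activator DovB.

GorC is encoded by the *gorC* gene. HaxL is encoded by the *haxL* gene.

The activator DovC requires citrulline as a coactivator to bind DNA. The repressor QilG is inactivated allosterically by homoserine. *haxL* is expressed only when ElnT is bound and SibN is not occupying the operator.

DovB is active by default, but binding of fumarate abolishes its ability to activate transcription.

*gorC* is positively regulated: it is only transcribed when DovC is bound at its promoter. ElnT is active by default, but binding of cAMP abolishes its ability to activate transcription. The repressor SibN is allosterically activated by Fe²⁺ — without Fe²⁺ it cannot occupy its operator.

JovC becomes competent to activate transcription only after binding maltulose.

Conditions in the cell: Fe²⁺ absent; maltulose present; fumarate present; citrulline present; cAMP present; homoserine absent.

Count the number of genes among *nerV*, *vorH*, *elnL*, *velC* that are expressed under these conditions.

Homoserine is absent, so QilG is active.
With repressor QilG bound, *nerV* is not transcribed.
→ *nerV* is OFF.
cAMP is present, so ElnT is inactive.
Fe²⁺ is absent, so SibN is inactive.
Required activator ElnT is absent, so *haxL* is not transcribed.
So HaxL is not produced.
Maltulose is present, so JovC is active.
No repressor is bound and JovC is active, so *vorH* is transcribed.
→ *vorH* is ON.
Fumarate is present, so DovB is inactive.
Required activator DovB is absent, so *elnL* is not transcribed.
→ *elnL* is OFF.
Citrulline is present, so DovC is active.
No repressor is bound and DovC is active, so *gorC* is transcribed.
So GorC is produced and active.
With repressor GorC bound, *velC* is not transcribed.
→ *velC* is OFF.
1 of the 4 genes is transcribed.

1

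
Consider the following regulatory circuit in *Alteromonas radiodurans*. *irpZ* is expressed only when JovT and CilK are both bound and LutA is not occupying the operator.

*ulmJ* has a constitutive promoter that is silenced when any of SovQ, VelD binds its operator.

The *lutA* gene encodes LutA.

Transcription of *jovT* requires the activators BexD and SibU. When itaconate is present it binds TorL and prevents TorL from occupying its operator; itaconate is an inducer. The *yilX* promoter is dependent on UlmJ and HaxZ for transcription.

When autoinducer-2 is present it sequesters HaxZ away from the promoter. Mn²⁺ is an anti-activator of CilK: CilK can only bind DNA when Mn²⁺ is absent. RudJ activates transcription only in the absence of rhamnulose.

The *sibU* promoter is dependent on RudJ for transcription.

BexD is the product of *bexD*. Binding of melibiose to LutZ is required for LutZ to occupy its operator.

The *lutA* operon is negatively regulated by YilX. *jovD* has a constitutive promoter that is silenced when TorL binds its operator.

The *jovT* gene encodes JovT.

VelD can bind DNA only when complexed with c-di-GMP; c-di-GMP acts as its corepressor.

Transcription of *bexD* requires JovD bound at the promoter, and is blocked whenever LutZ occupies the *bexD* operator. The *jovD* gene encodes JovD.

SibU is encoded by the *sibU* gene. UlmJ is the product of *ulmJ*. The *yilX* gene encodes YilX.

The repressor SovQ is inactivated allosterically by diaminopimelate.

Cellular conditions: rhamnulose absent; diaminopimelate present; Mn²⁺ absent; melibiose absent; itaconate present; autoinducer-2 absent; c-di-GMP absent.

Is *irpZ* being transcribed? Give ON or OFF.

ON

Melibiose is absent, so LutZ is inactive.
Itaconate is present, so TorL is inactive.
With no repressor bound, *jovD* is transcribed.
So JovD is produced and active.
No repressor is bound and JovD is active, so *bexD* is transcribed.
So BexD is produced and active.
Rhamnulose is absent, so RudJ is active.
No repressor is bound and RudJ is active, so *sibU* is transcribed.
So SibU is produced and active.
No repressor is bound and BexD and SibU are active, so *jovT* is transcribed.
So JovT is produced and active.
Diaminopimelate is present, so SovQ is inactive.
c-di-GMP is absent, so VelD is inactive.
With no repressor bound, *ulmJ* is transcribed.
So UlmJ is produced and active.
Autoinducer-2 is absent, so HaxZ is active.
No repressor is bound and UlmJ and HaxZ are active, so *yilX* is transcribed.
So YilX is produced and active.
With repressor YilX bound, *lutA* is not transcribed.
So LutA is not produced.
Mn²⁺ is absent, so CilK is active.
No repressor is bound and JovT and CilK are active, so *irpZ* is transcribed.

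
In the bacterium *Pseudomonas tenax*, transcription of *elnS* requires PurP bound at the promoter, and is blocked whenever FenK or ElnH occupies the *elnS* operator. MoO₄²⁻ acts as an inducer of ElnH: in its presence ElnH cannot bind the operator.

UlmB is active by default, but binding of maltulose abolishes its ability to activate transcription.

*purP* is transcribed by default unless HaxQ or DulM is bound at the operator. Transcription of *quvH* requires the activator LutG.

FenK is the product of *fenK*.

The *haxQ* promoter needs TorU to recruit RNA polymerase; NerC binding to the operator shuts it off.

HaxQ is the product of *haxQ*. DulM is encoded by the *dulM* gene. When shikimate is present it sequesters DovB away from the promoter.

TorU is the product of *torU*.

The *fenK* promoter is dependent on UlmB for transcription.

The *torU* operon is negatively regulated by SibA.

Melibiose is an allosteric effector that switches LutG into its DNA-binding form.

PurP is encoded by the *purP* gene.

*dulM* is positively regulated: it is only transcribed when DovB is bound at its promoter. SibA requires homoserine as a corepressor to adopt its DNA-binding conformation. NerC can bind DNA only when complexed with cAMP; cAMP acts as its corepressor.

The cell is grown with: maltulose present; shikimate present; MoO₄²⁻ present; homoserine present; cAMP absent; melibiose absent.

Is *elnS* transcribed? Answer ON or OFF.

ON

Maltulose is present, so UlmB is inactive.
Required activator UlmB is absent, so *fenK* is not transcribed.
So FenK is not produced.
cAMP is absent, so NerC is inactive.
Homoserine is present, so SibA is active.
With repressor SibA bound, *torU* is not transcribed.
So TorU is not produced.
Required activator TorU is absent, so *haxQ* is not transcribed.
So HaxQ is not produced.
Shikimate is present, so DovB is inactive.
Required activator DovB is absent, so *dulM* is not transcribed.
So DulM is not produced.
With no repressor bound, *purP* is transcribed.
So PurP is produced and active.
MoO₄²⁻ is present, so ElnH is inactive.
No repressor is bound and PurP is active, so *elnS* is transcribed.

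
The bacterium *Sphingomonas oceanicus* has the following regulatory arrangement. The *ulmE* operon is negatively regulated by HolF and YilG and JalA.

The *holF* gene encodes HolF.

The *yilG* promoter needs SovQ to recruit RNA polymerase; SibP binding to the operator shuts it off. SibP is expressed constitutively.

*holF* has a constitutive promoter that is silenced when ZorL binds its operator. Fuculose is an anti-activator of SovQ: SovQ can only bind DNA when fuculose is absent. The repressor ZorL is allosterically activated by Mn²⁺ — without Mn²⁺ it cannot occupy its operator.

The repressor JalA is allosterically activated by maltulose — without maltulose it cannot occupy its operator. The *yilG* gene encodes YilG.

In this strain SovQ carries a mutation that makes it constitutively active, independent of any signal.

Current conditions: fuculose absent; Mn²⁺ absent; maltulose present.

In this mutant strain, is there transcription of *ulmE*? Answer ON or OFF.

OFF

Mn²⁺ is absent, so ZorL is inactive.
With no repressor bound, *holF* is transcribed.
So HolF is produced and active.
SibP is produced constitutively and is active.
SovQ is constitutively active in this strain.
With repressor SibP bound, *yilG* is not transcribed.
So YilG is not produced.
Maltulose is present, so JalA is active.
With repressor HolF bound, *ulmE* is not transcribed.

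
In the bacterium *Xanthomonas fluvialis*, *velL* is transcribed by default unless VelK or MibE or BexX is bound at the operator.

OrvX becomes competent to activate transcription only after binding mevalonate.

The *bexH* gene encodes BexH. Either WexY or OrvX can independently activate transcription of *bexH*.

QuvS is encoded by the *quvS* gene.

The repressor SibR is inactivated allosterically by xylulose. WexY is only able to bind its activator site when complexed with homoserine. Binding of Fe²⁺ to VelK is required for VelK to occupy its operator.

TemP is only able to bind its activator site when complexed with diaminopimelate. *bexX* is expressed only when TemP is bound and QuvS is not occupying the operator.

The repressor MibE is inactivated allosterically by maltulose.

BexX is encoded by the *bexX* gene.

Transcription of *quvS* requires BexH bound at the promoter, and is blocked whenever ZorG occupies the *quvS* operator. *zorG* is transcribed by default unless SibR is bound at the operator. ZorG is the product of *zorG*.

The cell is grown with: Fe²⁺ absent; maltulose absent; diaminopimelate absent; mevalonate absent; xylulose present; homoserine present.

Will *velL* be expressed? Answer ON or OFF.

OFF

Fe²⁺ is absent, so VelK is inactive.
Maltulose is absent, so MibE is active.
Diaminopimelate is absent, so TemP is inactive.
Xylulose is present, so SibR is inactive.
With no repressor bound, *zorG* is transcribed.
So ZorG is produced and active.
Homoserine is present, so WexY is active.
Mevalonate is absent, so OrvX is inactive.
Activator WexY is present, so *bexH* is transcribed.
So BexH is produced and active.
With repressor ZorG bound, *quvS* is not transcribed.
So QuvS is not produced.
Required activator TemP is absent, so *bexX* is not transcribed.
So BexX is not produced.
With repressor MibE bound, *velL* is not transcribed.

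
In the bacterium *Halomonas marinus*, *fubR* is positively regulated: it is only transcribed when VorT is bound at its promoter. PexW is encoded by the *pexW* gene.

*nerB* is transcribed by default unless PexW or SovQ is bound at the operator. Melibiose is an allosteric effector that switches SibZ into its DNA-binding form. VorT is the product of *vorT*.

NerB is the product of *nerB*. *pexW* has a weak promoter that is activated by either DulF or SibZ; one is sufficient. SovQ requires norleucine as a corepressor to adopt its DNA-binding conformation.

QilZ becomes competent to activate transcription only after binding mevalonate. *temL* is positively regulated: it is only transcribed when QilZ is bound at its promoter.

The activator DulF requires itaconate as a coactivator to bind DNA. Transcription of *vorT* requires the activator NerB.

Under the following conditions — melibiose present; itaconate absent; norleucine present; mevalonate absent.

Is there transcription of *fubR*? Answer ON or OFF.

Itaconate is absent, so DulF is inactive.
Melibiose is present, so SibZ is active.
Activator SibZ is present, so *pexW* is transcribed.
So PexW is produced and active.
Norleucine is present, so SovQ is active.
With repressor PexW bound, *nerB* is not transcribed.
So NerB is not produced.
Required activator NerB is absent, so *vorT* is not transcribed.
So VorT is not produced.
Required activator VorT is absent, so *fubR* is not transcribed.

OFF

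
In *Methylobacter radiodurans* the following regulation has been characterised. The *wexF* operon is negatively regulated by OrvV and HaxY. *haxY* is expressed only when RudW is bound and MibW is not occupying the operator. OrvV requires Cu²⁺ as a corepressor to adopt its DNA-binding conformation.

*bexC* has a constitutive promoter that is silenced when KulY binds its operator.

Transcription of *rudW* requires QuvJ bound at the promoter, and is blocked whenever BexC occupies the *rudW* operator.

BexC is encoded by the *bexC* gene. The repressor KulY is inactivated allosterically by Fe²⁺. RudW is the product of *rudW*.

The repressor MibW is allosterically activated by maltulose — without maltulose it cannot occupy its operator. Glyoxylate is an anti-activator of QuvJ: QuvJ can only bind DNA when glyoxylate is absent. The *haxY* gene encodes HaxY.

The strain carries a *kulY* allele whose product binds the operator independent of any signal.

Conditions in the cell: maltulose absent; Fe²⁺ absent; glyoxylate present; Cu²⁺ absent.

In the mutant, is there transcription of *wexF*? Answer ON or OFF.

ON

Cu²⁺ is absent, so OrvV is inactive.
Maltulose is absent, so MibW is inactive.
KulY is constitutively active in this strain.
With repressor KulY bound, *bexC* is not transcribed.
So BexC is not produced.
Glyoxylate is present, so QuvJ is inactive.
Required activator QuvJ is absent, so *rudW* is not transcribed.
So RudW is not produced.
Required activator RudW is absent, so *haxY* is not transcribed.
So HaxY is not produced.
With no repressor bound, *wexF* is transcribed.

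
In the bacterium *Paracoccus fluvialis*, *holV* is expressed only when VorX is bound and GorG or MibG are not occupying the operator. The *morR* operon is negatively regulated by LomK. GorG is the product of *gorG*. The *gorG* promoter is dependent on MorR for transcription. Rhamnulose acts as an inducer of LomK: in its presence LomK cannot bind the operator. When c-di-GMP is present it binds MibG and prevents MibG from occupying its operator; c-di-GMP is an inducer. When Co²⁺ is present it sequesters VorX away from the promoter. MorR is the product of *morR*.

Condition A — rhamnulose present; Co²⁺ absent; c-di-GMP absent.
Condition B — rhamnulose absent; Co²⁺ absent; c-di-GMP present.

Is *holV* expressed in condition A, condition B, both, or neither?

B only

Condition A:
Rhamnulose is present, so LomK is inactive.
With no repressor bound, *morR* is transcribed.
So MorR is produced and active.
No repressor is bound and MorR is active, so *gorG* is transcribed.
So GorG is produced and active.
Co²⁺ is absent, so VorX is active.
c-di-GMP is absent, so MibG is active.
With repressor GorG bound, *holV* is not transcribed.
→ *holV* is OFF in A.
Condition B:
Rhamnulose is absent, so LomK is active.
With repressor LomK bound, *morR* is not transcribed.
So MorR is not produced.
Required activator MorR is absent, so *gorG* is not transcribed.
So GorG is not produced.
Co²⁺ is absent, so VorX is active.
c-di-GMP is present, so MibG is inactive.
No repressor is bound and VorX is active, so *holV* is transcribed.
→ *holV* is ON in B.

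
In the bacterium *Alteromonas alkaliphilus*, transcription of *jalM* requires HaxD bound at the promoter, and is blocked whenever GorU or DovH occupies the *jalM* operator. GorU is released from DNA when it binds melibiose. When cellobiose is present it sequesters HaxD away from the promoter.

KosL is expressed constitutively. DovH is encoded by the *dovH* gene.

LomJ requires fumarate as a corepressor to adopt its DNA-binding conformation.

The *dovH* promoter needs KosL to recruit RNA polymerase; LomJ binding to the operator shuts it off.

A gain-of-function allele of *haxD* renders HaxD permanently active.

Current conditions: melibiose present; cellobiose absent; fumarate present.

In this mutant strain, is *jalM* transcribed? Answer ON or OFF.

Melibiose is present, so GorU is inactive.
HaxD is constitutively active in this strain.
Fumarate is present, so LomJ is active.
KosL is produced constitutively and is active.
With repressor LomJ bound, *dovH* is not transcribed.
So DovH is not produced.
No repressor is bound and HaxD is active, so *jalM* is transcribed.

ON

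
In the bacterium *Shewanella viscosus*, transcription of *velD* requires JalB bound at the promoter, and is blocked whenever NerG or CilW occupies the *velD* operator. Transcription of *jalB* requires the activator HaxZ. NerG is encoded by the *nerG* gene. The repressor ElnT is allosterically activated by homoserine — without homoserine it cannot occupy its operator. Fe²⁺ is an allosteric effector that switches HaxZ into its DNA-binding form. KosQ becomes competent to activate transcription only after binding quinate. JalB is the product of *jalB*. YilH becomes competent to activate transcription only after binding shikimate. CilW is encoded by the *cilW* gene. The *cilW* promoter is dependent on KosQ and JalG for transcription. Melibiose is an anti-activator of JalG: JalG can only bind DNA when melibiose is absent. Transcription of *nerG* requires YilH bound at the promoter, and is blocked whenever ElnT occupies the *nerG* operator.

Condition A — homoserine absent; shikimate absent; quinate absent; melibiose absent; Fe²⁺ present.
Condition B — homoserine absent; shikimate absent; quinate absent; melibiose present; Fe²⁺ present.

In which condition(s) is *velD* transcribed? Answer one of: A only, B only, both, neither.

Condition A:
Homoserine is absent, so ElnT is inactive.
Shikimate is absent, so YilH is inactive.
Required activator YilH is absent, so *nerG* is not transcribed.
So NerG is not produced.
Quinate is absent, so KosQ is inactive.
Melibiose is absent, so JalG is active.
Required activator KosQ is absent, so *cilW* is not transcribed.
So CilW is not produced.
Fe²⁺ is present, so HaxZ is active.
No repressor is bound and HaxZ is active, so *jalB* is transcribed.
So JalB is produced and active.
No repressor is bound and JalB is active, so *velD* is transcribed.
→ *velD* is ON in A.
Condition B:
Homoserine is absent, so ElnT is inactive.
Shikimate is absent, so YilH is inactive.
Required activator YilH is absent, so *nerG* is not transcribed.
So NerG is not produced.
Quinate is absent, so KosQ is inactive.
Melibiose is present, so JalG is inactive.
Required activator KosQ is absent, so *cilW* is not transcribed.
So CilW is not produced.
Fe²⁺ is present, so HaxZ is active.
No repressor is bound and HaxZ is active, so *jalB* is transcribed.
So JalB is produced and active.
No repressor is bound and JalB is active, so *velD* is transcribed.
→ *velD* is ON in B.

both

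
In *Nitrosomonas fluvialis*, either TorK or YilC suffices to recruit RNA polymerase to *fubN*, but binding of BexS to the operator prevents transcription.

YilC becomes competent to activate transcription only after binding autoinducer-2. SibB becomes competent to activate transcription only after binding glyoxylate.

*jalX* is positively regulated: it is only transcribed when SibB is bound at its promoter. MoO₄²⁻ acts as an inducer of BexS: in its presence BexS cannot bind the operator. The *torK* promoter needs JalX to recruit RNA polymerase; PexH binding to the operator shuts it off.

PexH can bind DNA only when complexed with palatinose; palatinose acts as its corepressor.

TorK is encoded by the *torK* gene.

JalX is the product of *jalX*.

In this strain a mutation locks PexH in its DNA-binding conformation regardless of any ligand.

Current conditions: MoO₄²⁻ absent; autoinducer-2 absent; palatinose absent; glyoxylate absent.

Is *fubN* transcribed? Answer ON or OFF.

OFF

PexH is constitutively active in this strain.
Glyoxylate is absent, so SibB is inactive.
Required activator SibB is absent, so *jalX* is not transcribed.
So JalX is not produced.
With repressor PexH bound, *torK* is not transcribed.
So TorK is not produced.
Autoinducer-2 is absent, so YilC is inactive.
MoO₄²⁻ is absent, so BexS is active.
With repressor BexS bound, *fubN* is not transcribed.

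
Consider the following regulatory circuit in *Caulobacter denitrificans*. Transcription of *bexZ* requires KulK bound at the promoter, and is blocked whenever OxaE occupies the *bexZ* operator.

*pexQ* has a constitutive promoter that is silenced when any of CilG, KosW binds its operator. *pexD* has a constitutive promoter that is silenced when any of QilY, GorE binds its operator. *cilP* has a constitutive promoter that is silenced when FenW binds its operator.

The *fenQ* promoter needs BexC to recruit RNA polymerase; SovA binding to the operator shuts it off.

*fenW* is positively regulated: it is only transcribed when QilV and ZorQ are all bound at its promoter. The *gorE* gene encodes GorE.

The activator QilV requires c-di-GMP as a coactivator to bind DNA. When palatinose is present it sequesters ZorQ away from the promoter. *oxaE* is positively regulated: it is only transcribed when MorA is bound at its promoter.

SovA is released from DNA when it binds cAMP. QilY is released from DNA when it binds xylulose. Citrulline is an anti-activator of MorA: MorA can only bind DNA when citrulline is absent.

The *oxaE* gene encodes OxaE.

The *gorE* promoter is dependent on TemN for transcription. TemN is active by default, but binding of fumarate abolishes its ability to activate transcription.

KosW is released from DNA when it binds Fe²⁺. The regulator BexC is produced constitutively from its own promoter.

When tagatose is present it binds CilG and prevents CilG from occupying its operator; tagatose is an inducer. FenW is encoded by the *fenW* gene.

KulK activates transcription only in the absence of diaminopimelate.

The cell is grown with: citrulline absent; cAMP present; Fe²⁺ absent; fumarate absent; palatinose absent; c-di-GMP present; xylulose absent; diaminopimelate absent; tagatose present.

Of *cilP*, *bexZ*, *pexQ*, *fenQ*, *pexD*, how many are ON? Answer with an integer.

1

c-di-GMP is present, so QilV is active.
Palatinose is absent, so ZorQ is active.
No repressor is bound and QilV and ZorQ are active, so *fenW* is transcribed.
So FenW is produced and active.
With repressor FenW bound, *cilP* is not transcribed.
→ *cilP* is OFF.
Diaminopimelate is absent, so KulK is active.
Citrulline is absent, so MorA is active.
No repressor is bound and MorA is active, so *oxaE* is transcribed.
So OxaE is produced and active.
With repressor OxaE bound, *bexZ* is not transcribed.
→ *bexZ* is OFF.
Tagatose is present, so CilG is inactive.
Fe²⁺ is absent, so KosW is active.
With repressor KosW bound, *pexQ* is not transcribed.
→ *pexQ* is OFF.
cAMP is present, so SovA is inactive.
BexC is produced constitutively and is active.
No repressor is bound and BexC is active, so *fenQ* is transcribed.
→ *fenQ* is ON.
Xylulose is absent, so QilY is active.
Fumarate is absent, so TemN is active.
No repressor is bound and TemN is active, so *gorE* is transcribed.
So GorE is produced and active.
With repressor QilY bound, *pexD* is not transcribed.
→ *pexD* is OFF.
1 of the 5 genes is transcribed.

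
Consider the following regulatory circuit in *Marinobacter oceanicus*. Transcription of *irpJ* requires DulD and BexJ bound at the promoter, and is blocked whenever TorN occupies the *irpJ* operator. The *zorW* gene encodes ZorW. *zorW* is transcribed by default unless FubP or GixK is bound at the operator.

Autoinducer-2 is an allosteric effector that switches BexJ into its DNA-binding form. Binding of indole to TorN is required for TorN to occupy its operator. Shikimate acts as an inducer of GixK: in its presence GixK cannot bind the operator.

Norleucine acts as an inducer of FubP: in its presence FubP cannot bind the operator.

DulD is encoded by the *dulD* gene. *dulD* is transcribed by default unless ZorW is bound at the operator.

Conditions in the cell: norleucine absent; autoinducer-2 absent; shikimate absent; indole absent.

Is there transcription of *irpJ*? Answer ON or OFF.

OFF

Indole is absent, so TorN is inactive.
Norleucine is absent, so FubP is active.
Shikimate is absent, so GixK is active.
With repressor FubP bound, *zorW* is not transcribed.
So ZorW is not produced.
With no repressor bound, *dulD* is transcribed.
So DulD is produced and active.
Autoinducer-2 is absent, so BexJ is inactive.
Required activator BexJ is absent, so *irpJ* is not transcribed.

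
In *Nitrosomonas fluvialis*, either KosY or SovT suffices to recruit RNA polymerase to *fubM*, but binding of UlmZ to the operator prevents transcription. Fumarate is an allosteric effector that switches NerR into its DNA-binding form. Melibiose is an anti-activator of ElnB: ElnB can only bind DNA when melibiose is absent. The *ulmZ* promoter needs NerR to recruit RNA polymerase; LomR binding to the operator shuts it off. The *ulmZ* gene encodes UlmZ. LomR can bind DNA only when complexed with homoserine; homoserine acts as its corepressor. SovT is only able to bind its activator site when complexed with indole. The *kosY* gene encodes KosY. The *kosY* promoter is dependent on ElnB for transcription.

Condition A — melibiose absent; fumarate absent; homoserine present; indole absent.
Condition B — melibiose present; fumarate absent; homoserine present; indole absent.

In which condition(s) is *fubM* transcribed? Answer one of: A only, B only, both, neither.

Condition A:
Melibiose is absent, so ElnB is active.
No repressor is bound and ElnB is active, so *kosY* is transcribed.
So KosY is produced and active.
Fumarate is absent, so NerR is inactive.
Homoserine is present, so LomR is active.
With repressor LomR bound, *ulmZ* is not transcribed.
So UlmZ is not produced.
Indole is absent, so SovT is inactive.
Activator KosY is present, so *fubM* is transcribed.
→ *fubM* is ON in A.
Condition B:
Melibiose is present, so ElnB is inactive.
Required activator ElnB is absent, so *kosY* is not transcribed.
So KosY is not produced.
Fumarate is absent, so NerR is inactive.
Homoserine is present, so LomR is active.
With repressor LomR bound, *ulmZ* is not transcribed.
So UlmZ is not produced.
Indole is absent, so SovT is inactive.
No activator is available at the *fubM* promoter, so *fubM* is not transcribed.
→ *fubM* is OFF in B.

A only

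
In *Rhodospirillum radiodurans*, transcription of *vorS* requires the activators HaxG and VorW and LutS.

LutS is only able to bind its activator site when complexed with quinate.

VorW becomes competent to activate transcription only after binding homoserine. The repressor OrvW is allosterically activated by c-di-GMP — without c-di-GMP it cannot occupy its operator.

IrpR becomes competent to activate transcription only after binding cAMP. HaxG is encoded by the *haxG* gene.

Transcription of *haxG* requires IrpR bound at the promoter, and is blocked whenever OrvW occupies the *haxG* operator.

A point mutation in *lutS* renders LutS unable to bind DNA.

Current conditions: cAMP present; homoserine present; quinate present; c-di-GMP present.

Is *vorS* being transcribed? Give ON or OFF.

c-di-GMP is present, so OrvW is active.
cAMP is present, so IrpR is active.
With repressor OrvW bound, *haxG* is not transcribed.
So HaxG is not produced.
Homoserine is present, so VorW is active.
LutS is non-functional in this strain, so it has no effect.
Required activator HaxG is absent, so *vorS* is not transcribed.

OFF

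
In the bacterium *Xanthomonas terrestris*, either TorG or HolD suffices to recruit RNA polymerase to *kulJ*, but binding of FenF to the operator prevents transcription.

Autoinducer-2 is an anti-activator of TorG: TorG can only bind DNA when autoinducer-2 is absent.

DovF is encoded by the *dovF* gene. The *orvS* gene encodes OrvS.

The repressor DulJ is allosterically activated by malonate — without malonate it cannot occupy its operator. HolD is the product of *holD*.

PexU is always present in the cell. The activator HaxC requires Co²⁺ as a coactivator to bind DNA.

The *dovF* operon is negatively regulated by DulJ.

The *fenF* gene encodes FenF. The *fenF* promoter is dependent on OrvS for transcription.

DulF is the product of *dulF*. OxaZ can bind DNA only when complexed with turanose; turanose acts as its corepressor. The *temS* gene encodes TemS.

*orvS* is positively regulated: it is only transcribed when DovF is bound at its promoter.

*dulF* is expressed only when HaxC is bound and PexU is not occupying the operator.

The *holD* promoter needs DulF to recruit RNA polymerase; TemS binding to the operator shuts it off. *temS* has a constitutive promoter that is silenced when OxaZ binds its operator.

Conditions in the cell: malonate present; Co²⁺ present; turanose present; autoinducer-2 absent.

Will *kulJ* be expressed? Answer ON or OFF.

ON

Autoinducer-2 is absent, so TorG is active.
PexU is produced constitutively and is active.
Co²⁺ is present, so HaxC is active.
With repressor PexU bound, *dulF* is not transcribed.
So DulF is not produced.
Turanose is present, so OxaZ is active.
With repressor OxaZ bound, *temS* is not transcribed.
So TemS is not produced.
Required activator DulF is absent, so *holD* is not transcribed.
So HolD is not produced.
Malonate is present, so DulJ is active.
With repressor DulJ bound, *dovF* is not transcribed.
So DovF is not produced.
Required activator DovF is absent, so *orvS* is not transcribed.
So OrvS is not produced.
Required activator OrvS is absent, so *fenF* is not transcribed.
So FenF is not produced.
Activator TorG is present, so *kulJ* is transcribed.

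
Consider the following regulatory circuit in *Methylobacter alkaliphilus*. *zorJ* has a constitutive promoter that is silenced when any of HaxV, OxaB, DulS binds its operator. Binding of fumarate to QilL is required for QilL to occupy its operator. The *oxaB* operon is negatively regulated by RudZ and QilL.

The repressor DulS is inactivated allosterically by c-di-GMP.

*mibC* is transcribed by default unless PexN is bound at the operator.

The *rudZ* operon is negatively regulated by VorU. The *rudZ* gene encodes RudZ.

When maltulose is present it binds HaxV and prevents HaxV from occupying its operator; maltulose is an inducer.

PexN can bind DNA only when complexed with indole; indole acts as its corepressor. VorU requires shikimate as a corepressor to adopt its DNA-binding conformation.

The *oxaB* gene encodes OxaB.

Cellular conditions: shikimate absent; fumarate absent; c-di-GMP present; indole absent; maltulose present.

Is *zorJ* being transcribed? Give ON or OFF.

Maltulose is present, so HaxV is inactive.
Shikimate is absent, so VorU is inactive.
With no repressor bound, *rudZ* is transcribed.
So RudZ is produced and active.
Fumarate is absent, so QilL is inactive.
With repressor RudZ bound, *oxaB* is not transcribed.
So OxaB is not produced.
c-di-GMP is present, so DulS is inactive.
With no repressor bound, *zorJ* is transcribed.

ON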